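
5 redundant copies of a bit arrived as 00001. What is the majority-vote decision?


Ones: 1 out of 5
Threshold: 3

0 (1/5 voted 1)


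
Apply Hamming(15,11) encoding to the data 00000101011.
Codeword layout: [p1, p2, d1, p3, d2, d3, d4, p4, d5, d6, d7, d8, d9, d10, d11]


Parity bits: p1=1, p2=1, p3=1, p4=0

110100000101011


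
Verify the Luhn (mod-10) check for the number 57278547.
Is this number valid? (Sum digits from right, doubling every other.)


Luhn sum = 46
46 mod 10 = 6

Invalid (Luhn sum mod 10 = 6)


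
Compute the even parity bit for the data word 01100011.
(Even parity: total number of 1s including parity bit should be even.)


Number of 1s in data: 4
Parity bit: 0

0


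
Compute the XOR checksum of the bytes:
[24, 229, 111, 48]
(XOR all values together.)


XOR chain: 24 ^ 229 ^ 111 ^ 48 = 162

162


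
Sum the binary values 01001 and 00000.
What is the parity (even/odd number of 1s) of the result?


01001 = 9
00000 = 0
Sum = 9 = 1001
1s count = 2

even parity (2 ones in 1001)


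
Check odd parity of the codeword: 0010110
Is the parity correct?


Number of 1s: 3

Yes, parity is correct (3 ones)


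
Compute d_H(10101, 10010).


XOR: 00111
Count of 1s: 3

3


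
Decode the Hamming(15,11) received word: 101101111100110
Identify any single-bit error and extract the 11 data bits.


Syndrome = 15: error at position 15

Data: 10111100111 (corrected bit 15)


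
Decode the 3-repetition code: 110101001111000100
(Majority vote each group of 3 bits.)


Groups: 110, 101, 001, 111, 000, 100
Majority votes: 110100

110100


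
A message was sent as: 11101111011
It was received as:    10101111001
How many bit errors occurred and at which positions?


XOR: 01000000010

2 error(s) at position(s): 1, 9


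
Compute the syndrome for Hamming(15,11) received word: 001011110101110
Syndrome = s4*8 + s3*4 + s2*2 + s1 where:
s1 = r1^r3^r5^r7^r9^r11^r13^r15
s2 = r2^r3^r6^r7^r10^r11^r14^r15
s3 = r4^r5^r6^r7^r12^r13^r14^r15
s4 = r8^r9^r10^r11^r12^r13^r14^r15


s1=0, s2=1, s3=0, s4=1

Syndrome = 10 (error at position 10)


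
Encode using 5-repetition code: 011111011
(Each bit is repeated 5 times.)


Each bit -> 5 copies

000001111111111111111111111111000001111111111


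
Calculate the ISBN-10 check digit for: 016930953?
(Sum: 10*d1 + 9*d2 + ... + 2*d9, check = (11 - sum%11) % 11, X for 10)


Weighted sum: 195
195 mod 11 = 8

Check digit: 3


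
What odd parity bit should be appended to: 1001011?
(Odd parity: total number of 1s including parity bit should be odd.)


Number of 1s in data: 4
Parity bit: 1

1


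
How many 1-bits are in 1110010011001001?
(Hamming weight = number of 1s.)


Counting 1s in 1110010011001001

8


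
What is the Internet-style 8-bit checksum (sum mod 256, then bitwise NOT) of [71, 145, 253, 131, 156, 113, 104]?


Sum = 973 mod 256 = 205
Complement = 50

50


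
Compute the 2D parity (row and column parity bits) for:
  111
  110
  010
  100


Row parities: 1011
Column parities: 111

Row P: 1011, Col P: 111, Corner: 1


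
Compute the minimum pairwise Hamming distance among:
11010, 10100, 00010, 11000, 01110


Comparing all pairs, minimum distance: 1
Can detect 0 errors, correct 0 errors

1


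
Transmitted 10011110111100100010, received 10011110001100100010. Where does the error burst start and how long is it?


XOR: 00000000110000000000

Burst at position 8, length 2


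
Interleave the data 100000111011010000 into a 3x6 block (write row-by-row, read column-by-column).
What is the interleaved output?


Matrix:
  100000
  111011
  010000
Read columns: 110011010000010010

110011010000010010


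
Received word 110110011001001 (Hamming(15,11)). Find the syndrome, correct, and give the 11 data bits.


Syndrome = 0: no error detected

Data: 01001001001 (no errors)


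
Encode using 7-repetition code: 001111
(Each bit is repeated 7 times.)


Each bit -> 7 copies

000000000000001111111111111111111111111111


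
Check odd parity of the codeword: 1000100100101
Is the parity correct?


Number of 1s: 5

Yes, parity is correct (5 ones)


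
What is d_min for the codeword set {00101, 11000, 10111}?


Comparing all pairs, minimum distance: 2
Can detect 1 errors, correct 0 errors

2


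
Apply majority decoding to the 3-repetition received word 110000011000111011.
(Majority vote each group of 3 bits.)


Groups: 110, 000, 011, 000, 111, 011
Majority votes: 101011

101011


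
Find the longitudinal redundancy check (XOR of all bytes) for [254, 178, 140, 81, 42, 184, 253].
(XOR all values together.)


XOR chain: 254 ^ 178 ^ 140 ^ 81 ^ 42 ^ 184 ^ 253 = 254

254


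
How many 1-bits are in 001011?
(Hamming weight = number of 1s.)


Counting 1s in 001011

3


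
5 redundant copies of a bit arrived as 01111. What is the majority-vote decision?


Ones: 4 out of 5
Threshold: 3

1 (4/5 voted 1)


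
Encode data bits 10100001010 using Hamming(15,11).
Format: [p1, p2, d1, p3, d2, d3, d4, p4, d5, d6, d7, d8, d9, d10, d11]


Parity bits: p1=1, p2=1, p3=1, p4=0

111101000001010


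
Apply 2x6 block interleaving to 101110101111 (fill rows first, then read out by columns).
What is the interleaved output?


Matrix:
  101110
  101111
Read columns: 110011111101

110011111101


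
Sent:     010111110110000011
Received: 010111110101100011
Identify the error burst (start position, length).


XOR: 000000000011100000

Burst at position 10, length 3


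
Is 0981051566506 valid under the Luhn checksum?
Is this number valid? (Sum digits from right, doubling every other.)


Luhn sum = 42
42 mod 10 = 2

Invalid (Luhn sum mod 10 = 2)


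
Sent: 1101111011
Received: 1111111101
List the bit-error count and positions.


XOR: 0010000110

3 error(s) at position(s): 2, 7, 8


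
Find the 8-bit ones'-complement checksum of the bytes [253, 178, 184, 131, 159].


Sum = 905 mod 256 = 137
Complement = 118

118


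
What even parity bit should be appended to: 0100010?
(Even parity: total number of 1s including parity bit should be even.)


Number of 1s in data: 2
Parity bit: 0

0


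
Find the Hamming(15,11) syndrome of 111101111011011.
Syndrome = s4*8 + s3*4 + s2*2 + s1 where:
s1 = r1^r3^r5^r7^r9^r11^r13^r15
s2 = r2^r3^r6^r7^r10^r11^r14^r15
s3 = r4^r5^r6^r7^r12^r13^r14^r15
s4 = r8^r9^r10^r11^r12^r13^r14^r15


s1=0, s2=1, s3=0, s4=0

Syndrome = 2 (error at position 2)


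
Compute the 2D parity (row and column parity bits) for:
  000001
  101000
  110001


Row parities: 101
Column parities: 011000

Row P: 101, Col P: 011000, Corner: 0


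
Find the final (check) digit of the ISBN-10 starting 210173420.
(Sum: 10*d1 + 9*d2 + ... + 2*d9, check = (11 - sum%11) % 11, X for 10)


Weighted sum: 115
115 mod 11 = 5

Check digit: 6


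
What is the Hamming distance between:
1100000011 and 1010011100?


XOR: 0110011111
Count of 1s: 7

7


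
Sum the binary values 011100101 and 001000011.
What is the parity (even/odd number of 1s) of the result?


011100101 = 229
001000011 = 67
Sum = 296 = 100101000
1s count = 3

odd parity (3 ones in 100101000)


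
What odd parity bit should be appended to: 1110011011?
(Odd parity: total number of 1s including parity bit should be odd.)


Number of 1s in data: 7
Parity bit: 0

0


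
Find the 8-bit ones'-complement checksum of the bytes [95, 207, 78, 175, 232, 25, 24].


Sum = 836 mod 256 = 68
Complement = 187

187


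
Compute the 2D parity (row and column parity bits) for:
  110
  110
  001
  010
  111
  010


Row parities: 001111
Column parities: 110

Row P: 001111, Col P: 110, Corner: 0


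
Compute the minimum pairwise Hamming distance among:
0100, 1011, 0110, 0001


Comparing all pairs, minimum distance: 1
Can detect 0 errors, correct 0 errors

1


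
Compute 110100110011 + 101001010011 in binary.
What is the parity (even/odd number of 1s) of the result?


110100110011 = 3379
101001010011 = 2643
Sum = 6022 = 1011110000110
1s count = 7

odd parity (7 ones in 1011110000110)


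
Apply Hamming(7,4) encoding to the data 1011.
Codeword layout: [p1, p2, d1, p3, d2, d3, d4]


Parity bits: p1=0, p2=1, p3=0

0110011


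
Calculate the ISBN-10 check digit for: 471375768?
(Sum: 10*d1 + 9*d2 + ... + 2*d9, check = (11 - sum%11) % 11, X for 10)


Weighted sum: 261
261 mod 11 = 8

Check digit: 3


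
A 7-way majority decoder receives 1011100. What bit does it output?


Ones: 4 out of 7
Threshold: 4

1 (4/7 voted 1)


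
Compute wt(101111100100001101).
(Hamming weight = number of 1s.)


Counting 1s in 101111100100001101

10


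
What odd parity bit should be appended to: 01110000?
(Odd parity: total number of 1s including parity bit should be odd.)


Number of 1s in data: 3
Parity bit: 0

0


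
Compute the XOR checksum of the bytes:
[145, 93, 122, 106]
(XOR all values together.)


XOR chain: 145 ^ 93 ^ 122 ^ 106 = 220

220


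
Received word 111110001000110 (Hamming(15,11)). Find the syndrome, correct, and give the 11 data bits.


Syndrome = 11: error at position 11

Data: 11001010110 (corrected bit 11)


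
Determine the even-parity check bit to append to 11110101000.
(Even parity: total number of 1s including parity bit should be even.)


Number of 1s in data: 6
Parity bit: 0

0


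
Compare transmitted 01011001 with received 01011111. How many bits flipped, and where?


XOR: 00000110

2 error(s) at position(s): 5, 6


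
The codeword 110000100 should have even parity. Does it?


Number of 1s: 3

No, parity error (3 ones)


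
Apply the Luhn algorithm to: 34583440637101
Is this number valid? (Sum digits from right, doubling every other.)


Luhn sum = 50
50 mod 10 = 0

Valid (Luhn sum mod 10 = 0)


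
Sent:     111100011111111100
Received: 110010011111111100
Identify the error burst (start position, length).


XOR: 001110000000000000

Burst at position 2, length 3


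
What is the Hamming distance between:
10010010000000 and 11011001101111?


XOR: 01001011101111
Count of 1s: 9

9


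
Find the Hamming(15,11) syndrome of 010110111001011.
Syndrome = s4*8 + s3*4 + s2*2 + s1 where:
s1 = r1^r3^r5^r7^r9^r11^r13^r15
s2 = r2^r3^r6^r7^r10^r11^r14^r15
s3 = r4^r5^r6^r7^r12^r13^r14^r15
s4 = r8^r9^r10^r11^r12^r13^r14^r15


s1=0, s2=0, s3=0, s4=1

Syndrome = 8 (error at position 8)


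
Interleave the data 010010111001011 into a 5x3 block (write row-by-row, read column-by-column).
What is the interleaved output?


Matrix:
  010
  010
  111
  001
  011
Read columns: 001001110100111

001001110100111


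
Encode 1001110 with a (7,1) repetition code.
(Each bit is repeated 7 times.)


Each bit -> 7 copies

1111111000000000000001111111111111111111110000000


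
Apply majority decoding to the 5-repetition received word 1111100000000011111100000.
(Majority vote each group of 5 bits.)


Groups: 11111, 00000, 00001, 11111, 00000
Majority votes: 10010

10010


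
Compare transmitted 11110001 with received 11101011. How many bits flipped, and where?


XOR: 00011010

3 error(s) at position(s): 3, 4, 6


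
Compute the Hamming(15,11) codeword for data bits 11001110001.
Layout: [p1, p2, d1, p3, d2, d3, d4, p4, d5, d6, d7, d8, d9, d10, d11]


Parity bits: p1=1, p2=0, p3=0, p4=0

101010001110001


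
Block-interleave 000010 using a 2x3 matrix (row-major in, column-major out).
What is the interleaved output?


Matrix:
  000
  010
Read columns: 000100

000100


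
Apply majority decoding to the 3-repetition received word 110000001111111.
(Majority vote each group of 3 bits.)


Groups: 110, 000, 001, 111, 111
Majority votes: 10011

10011


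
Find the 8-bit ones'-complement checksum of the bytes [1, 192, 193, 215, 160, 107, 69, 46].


Sum = 983 mod 256 = 215
Complement = 40

40


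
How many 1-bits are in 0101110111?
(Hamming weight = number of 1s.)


Counting 1s in 0101110111

7


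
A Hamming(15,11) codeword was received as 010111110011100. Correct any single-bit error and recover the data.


Syndrome = 0: no error detected

Data: 01110011100 (no errors)


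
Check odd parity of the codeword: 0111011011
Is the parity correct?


Number of 1s: 7

Yes, parity is correct (7 ones)


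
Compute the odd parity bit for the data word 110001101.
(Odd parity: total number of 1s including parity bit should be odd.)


Number of 1s in data: 5
Parity bit: 0

0


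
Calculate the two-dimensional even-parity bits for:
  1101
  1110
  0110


Row parities: 110
Column parities: 0101

Row P: 110, Col P: 0101, Corner: 0


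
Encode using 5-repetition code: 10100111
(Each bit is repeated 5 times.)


Each bit -> 5 copies

1111100000111110000000000111111111111111


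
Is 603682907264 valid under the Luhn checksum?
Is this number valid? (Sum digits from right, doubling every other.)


Luhn sum = 47
47 mod 10 = 7

Invalid (Luhn sum mod 10 = 7)


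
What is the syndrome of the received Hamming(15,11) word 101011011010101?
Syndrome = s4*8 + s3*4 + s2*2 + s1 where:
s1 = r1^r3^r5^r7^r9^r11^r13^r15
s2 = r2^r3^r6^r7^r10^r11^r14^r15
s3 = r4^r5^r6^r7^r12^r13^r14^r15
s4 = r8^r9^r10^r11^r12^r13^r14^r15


s1=1, s2=0, s3=0, s4=1

Syndrome = 9 (error at position 9)


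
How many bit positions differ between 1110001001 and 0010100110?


XOR: 1100101111
Count of 1s: 7

7


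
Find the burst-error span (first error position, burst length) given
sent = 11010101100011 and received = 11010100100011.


XOR: 00000001000000

Burst at position 7, length 1


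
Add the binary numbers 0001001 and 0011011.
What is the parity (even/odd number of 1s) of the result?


0001001 = 9
0011011 = 27
Sum = 36 = 100100
1s count = 2

even parity (2 ones in 100100)


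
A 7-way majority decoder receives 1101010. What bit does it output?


Ones: 4 out of 7
Threshold: 4

1 (4/7 voted 1)


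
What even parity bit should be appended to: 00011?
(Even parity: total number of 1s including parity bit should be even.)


Number of 1s in data: 2
Parity bit: 0

0


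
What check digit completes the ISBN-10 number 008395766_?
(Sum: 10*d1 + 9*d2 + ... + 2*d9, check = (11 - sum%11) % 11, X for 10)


Weighted sum: 222
222 mod 11 = 2

Check digit: 9


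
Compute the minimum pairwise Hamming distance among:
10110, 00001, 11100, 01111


Comparing all pairs, minimum distance: 2
Can detect 1 errors, correct 0 errors

2


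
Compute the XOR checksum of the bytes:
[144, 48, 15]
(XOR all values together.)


XOR chain: 144 ^ 48 ^ 15 = 175

175


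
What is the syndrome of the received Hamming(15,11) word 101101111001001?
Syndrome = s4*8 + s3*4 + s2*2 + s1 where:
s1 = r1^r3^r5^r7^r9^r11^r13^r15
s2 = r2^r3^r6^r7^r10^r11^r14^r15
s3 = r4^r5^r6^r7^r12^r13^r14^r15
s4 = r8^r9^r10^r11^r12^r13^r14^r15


s1=1, s2=0, s3=1, s4=0

Syndrome = 5 (error at position 5)


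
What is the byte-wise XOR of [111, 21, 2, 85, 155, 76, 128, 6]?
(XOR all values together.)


XOR chain: 111 ^ 21 ^ 2 ^ 85 ^ 155 ^ 76 ^ 128 ^ 6 = 124

124


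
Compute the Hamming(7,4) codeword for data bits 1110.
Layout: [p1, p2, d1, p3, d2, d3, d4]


Parity bits: p1=0, p2=0, p3=0

0010110


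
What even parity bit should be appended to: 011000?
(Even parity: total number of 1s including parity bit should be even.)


Number of 1s in data: 2
Parity bit: 0

0


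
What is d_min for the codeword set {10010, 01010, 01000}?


Comparing all pairs, minimum distance: 1
Can detect 0 errors, correct 0 errors

1


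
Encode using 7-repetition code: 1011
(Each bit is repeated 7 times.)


Each bit -> 7 copies

1111111000000011111111111111


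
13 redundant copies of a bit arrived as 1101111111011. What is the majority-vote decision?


Ones: 11 out of 13
Threshold: 7

1 (11/13 voted 1)


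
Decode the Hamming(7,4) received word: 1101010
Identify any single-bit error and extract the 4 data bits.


Syndrome = 1: error at position 1

Data: 0010 (corrected bit 1)


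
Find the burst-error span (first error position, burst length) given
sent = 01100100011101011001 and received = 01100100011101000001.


XOR: 00000000000000011000

Burst at position 15, length 2


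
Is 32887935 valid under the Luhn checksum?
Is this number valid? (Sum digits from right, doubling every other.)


Luhn sum = 48
48 mod 10 = 8

Invalid (Luhn sum mod 10 = 8)


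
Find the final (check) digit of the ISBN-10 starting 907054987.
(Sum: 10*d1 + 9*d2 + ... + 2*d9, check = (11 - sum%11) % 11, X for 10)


Weighted sum: 270
270 mod 11 = 6

Check digit: 5


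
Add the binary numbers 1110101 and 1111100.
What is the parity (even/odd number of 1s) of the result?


1110101 = 117
1111100 = 124
Sum = 241 = 11110001
1s count = 5

odd parity (5 ones in 11110001)


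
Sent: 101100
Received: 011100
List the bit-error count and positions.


XOR: 110000

2 error(s) at position(s): 0, 1


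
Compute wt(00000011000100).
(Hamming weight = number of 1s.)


Counting 1s in 00000011000100

3


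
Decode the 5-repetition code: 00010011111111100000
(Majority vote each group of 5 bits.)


Groups: 00010, 01111, 11111, 00000
Majority votes: 0110

0110


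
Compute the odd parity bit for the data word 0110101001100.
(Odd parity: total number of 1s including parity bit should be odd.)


Number of 1s in data: 6
Parity bit: 1

1


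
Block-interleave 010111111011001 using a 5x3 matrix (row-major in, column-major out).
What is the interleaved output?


Matrix:
  010
  111
  111
  011
  001
Read columns: 011001111001111

011001111001111


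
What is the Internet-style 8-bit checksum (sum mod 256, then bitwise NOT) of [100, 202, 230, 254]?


Sum = 786 mod 256 = 18
Complement = 237

237


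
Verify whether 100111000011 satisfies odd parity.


Number of 1s: 6

No, parity error (6 ones)


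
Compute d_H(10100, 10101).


XOR: 00001
Count of 1s: 1

1


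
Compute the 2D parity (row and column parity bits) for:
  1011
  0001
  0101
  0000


Row parities: 1100
Column parities: 1111

Row P: 1100, Col P: 1111, Corner: 0


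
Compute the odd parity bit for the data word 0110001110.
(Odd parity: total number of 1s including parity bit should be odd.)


Number of 1s in data: 5
Parity bit: 0

0


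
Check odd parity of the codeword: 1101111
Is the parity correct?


Number of 1s: 6

No, parity error (6 ones)


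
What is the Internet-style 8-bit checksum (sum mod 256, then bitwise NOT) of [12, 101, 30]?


Sum = 143 mod 256 = 143
Complement = 112

112


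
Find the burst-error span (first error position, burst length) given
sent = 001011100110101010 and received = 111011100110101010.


XOR: 110000000000000000

Burst at position 0, length 2


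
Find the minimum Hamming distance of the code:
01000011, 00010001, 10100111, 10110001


Comparing all pairs, minimum distance: 2
Can detect 1 errors, correct 0 errors

2


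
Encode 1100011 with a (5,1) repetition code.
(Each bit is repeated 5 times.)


Each bit -> 5 copies

11111111110000000000000001111111111


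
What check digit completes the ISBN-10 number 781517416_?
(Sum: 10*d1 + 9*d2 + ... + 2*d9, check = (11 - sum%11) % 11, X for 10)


Weighted sum: 257
257 mod 11 = 4

Check digit: 7


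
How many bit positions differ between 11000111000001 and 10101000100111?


XOR: 01101111100110
Count of 1s: 9

9


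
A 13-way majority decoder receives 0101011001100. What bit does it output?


Ones: 6 out of 13
Threshold: 7

0 (6/13 voted 1)


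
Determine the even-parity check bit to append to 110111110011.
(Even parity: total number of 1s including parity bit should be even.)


Number of 1s in data: 9
Parity bit: 1

1


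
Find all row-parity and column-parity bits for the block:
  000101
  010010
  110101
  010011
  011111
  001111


Row parities: 000110
Column parities: 100001

Row P: 000110, Col P: 100001, Corner: 0


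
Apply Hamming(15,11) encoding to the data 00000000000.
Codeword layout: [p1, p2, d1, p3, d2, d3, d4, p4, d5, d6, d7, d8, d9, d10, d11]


Parity bits: p1=0, p2=0, p3=0, p4=0

000000000000000


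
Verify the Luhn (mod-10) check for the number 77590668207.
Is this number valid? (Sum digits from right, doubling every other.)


Luhn sum = 51
51 mod 10 = 1

Invalid (Luhn sum mod 10 = 1)


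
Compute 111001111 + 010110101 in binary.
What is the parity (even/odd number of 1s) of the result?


111001111 = 463
010110101 = 181
Sum = 644 = 1010000100
1s count = 3

odd parity (3 ones in 1010000100)


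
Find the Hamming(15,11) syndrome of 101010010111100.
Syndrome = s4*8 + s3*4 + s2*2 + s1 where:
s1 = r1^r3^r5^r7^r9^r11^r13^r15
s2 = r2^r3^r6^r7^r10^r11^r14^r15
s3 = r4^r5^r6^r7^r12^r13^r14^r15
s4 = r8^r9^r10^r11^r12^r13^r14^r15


s1=1, s2=1, s3=1, s4=1

Syndrome = 15 (error at position 15)


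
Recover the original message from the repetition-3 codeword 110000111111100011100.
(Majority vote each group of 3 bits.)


Groups: 110, 000, 111, 111, 100, 011, 100
Majority votes: 1011010

1011010


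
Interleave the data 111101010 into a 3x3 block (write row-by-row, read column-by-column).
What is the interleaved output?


Matrix:
  111
  101
  010
Read columns: 110101110

110101110


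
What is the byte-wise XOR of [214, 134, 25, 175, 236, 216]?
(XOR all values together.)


XOR chain: 214 ^ 134 ^ 25 ^ 175 ^ 236 ^ 216 = 210

210


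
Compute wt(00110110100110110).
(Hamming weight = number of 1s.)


Counting 1s in 00110110100110110

9


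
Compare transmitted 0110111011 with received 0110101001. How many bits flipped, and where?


XOR: 0000010010

2 error(s) at position(s): 5, 8


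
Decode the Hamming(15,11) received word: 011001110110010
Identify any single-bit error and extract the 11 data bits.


Syndrome = 7: error at position 7

Data: 10100110010 (corrected bit 7)


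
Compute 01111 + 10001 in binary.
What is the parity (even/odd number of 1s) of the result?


01111 = 15
10001 = 17
Sum = 32 = 100000
1s count = 1

odd parity (1 ones in 100000)


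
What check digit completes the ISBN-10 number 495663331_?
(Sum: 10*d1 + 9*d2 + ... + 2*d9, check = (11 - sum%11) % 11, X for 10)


Weighted sum: 277
277 mod 11 = 2

Check digit: 9


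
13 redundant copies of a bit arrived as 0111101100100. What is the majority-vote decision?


Ones: 7 out of 13
Threshold: 7

1 (7/13 voted 1)


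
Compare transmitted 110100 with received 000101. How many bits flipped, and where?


XOR: 110001

3 error(s) at position(s): 0, 1, 5


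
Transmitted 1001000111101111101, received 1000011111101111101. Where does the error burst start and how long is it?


XOR: 0001011000000000000

Burst at position 3, length 4


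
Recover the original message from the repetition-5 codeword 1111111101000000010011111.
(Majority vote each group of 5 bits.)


Groups: 11111, 11101, 00000, 00100, 11111
Majority votes: 11001

11001


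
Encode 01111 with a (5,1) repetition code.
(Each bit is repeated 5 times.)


Each bit -> 5 copies

0000011111111111111111111


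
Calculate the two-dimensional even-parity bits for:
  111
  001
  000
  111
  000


Row parities: 11010
Column parities: 001

Row P: 11010, Col P: 001, Corner: 1


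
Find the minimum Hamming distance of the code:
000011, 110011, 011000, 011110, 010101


Comparing all pairs, minimum distance: 2
Can detect 1 errors, correct 0 errors

2


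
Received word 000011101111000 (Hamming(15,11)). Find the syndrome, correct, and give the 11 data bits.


Syndrome = 0: no error detected

Data: 01111111000 (no errors)


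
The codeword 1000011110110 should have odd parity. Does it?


Number of 1s: 7

Yes, parity is correct (7 ones)


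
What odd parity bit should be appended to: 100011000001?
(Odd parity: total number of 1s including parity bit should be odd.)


Number of 1s in data: 4
Parity bit: 1

1


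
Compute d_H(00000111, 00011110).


XOR: 00011001
Count of 1s: 3

3


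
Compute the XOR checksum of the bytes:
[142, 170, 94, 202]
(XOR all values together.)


XOR chain: 142 ^ 170 ^ 94 ^ 202 = 176

176


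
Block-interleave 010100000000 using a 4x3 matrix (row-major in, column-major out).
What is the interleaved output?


Matrix:
  010
  100
  000
  000
Read columns: 010010000000

010010000000


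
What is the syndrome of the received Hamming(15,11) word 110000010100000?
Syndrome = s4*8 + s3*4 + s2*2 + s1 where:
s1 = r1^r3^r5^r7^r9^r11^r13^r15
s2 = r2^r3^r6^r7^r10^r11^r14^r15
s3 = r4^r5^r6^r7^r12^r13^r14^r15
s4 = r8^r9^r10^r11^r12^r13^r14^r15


s1=1, s2=0, s3=0, s4=0

Syndrome = 1 (error at position 1)


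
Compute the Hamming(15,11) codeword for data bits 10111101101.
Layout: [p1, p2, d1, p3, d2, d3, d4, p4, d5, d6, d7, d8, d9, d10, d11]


Parity bits: p1=1, p2=1, p3=1, p4=1

111101111101101


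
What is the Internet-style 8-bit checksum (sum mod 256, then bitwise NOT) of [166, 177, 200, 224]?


Sum = 767 mod 256 = 255
Complement = 0

0


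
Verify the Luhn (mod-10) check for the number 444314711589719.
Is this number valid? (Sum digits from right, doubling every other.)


Luhn sum = 77
77 mod 10 = 7

Invalid (Luhn sum mod 10 = 7)


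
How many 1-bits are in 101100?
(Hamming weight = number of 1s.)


Counting 1s in 101100

3


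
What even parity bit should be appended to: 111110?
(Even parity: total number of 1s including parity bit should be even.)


Number of 1s in data: 5
Parity bit: 1

1


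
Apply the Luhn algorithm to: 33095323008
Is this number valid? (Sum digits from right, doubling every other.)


Luhn sum = 45
45 mod 10 = 5

Invalid (Luhn sum mod 10 = 5)


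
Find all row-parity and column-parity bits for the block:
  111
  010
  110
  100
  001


Row parities: 11011
Column parities: 110

Row P: 11011, Col P: 110, Corner: 0


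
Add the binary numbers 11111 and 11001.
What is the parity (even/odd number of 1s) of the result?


11111 = 31
11001 = 25
Sum = 56 = 111000
1s count = 3

odd parity (3 ones in 111000)


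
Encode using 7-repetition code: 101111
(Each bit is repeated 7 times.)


Each bit -> 7 copies

111111100000001111111111111111111111111111


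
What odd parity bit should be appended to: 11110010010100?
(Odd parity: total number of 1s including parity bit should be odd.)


Number of 1s in data: 7
Parity bit: 0

0


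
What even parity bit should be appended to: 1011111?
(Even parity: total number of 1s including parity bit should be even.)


Number of 1s in data: 6
Parity bit: 0

0


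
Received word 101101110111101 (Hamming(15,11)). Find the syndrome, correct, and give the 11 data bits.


Syndrome = 0: no error detected

Data: 10110111101 (no errors)


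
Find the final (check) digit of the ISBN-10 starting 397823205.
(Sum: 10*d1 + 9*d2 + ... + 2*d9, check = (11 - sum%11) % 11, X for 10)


Weighted sum: 268
268 mod 11 = 4

Check digit: 7


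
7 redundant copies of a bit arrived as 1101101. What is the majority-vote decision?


Ones: 5 out of 7
Threshold: 4

1 (5/7 voted 1)


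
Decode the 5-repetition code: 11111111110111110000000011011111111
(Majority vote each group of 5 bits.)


Groups: 11111, 11111, 01111, 10000, 00001, 10111, 11111
Majority votes: 1110011

1110011


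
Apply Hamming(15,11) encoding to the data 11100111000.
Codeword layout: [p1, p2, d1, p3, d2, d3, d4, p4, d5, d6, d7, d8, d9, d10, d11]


Parity bits: p1=1, p2=0, p3=1, p4=1

101111010111000


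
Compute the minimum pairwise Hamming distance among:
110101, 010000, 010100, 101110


Comparing all pairs, minimum distance: 1
Can detect 0 errors, correct 0 errors

1


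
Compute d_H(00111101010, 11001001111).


XOR: 11110100101
Count of 1s: 7

7


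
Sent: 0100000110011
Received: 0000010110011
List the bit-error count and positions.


XOR: 0100010000000

2 error(s) at position(s): 1, 5


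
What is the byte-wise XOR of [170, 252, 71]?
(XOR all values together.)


XOR chain: 170 ^ 252 ^ 71 = 17

17


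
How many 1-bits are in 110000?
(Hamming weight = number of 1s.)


Counting 1s in 110000

2


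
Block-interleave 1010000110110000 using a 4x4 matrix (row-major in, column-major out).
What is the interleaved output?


Matrix:
  1010
  0001
  1011
  0000
Read columns: 1010000010100110

1010000010100110


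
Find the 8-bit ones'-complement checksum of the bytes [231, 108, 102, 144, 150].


Sum = 735 mod 256 = 223
Complement = 32

32


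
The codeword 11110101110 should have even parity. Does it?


Number of 1s: 8

Yes, parity is correct (8 ones)


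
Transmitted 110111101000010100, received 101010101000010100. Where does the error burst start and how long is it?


XOR: 011101000000000000

Burst at position 1, length 5


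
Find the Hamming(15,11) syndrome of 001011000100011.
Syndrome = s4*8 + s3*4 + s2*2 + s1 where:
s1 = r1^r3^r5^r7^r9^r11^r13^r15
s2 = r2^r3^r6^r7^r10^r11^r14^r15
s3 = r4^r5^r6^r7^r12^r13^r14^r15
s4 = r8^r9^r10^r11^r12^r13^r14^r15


s1=1, s2=1, s3=0, s4=1

Syndrome = 11 (error at position 11)


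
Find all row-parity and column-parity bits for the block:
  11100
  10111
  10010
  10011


Row parities: 1001
Column parities: 01010

Row P: 1001, Col P: 01010, Corner: 0


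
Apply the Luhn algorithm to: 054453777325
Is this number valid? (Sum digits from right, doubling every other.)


Luhn sum = 50
50 mod 10 = 0

Valid (Luhn sum mod 10 = 0)


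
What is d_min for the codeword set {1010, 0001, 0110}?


Comparing all pairs, minimum distance: 2
Can detect 1 errors, correct 0 errors

2


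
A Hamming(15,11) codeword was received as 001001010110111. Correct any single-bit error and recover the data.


Syndrome = 0: no error detected

Data: 10100110111 (no errors)


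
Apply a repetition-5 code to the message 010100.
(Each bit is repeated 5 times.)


Each bit -> 5 copies

000001111100000111110000000000


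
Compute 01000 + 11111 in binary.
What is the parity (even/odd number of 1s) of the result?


01000 = 8
11111 = 31
Sum = 39 = 100111
1s count = 4

even parity (4 ones in 100111)


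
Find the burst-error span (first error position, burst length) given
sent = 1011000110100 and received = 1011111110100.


XOR: 0000111000000

Burst at position 4, length 3


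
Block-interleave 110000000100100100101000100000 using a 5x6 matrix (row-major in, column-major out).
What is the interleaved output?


Matrix:
  110000
  000100
  100100
  101000
  100000
Read columns: 101111000000010011000000000000

101111000000010011000000000000


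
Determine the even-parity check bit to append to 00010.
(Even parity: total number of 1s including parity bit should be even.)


Number of 1s in data: 1
Parity bit: 1

1


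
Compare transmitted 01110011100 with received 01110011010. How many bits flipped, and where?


XOR: 00000000110

2 error(s) at position(s): 8, 9


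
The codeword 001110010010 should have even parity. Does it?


Number of 1s: 5

No, parity error (5 ones)


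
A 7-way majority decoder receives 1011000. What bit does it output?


Ones: 3 out of 7
Threshold: 4

0 (3/7 voted 1)


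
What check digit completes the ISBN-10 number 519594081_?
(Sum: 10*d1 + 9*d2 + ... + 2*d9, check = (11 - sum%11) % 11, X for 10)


Weighted sum: 266
266 mod 11 = 2

Check digit: 9


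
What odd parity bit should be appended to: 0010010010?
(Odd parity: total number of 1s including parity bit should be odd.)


Number of 1s in data: 3
Parity bit: 0

0


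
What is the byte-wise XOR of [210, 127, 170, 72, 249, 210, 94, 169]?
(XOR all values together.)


XOR chain: 210 ^ 127 ^ 170 ^ 72 ^ 249 ^ 210 ^ 94 ^ 169 = 147

147


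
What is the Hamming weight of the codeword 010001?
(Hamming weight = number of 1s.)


Counting 1s in 010001

2


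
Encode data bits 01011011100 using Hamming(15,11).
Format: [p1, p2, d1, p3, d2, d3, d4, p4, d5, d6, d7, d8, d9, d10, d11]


Parity bits: p1=1, p2=0, p3=0, p4=0

100010101011100


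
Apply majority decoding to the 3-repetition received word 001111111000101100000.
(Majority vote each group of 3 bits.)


Groups: 001, 111, 111, 000, 101, 100, 000
Majority votes: 0110100

0110100


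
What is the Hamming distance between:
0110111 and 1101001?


XOR: 1011110
Count of 1s: 5

5


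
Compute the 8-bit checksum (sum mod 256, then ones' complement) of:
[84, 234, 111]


Sum = 429 mod 256 = 173
Complement = 82

82


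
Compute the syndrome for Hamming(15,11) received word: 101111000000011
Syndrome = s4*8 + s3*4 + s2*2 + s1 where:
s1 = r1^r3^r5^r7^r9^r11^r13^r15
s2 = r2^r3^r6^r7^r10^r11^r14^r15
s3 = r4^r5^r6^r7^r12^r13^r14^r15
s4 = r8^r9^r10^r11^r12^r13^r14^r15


s1=0, s2=0, s3=1, s4=0

Syndrome = 4 (error at position 4)


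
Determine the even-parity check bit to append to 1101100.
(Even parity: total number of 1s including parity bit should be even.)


Number of 1s in data: 4
Parity bit: 0

0


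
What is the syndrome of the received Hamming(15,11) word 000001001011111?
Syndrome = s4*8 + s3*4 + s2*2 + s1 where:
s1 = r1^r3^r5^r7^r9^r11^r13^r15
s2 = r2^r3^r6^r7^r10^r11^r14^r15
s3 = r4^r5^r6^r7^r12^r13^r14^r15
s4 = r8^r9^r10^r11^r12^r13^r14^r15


s1=0, s2=0, s3=1, s4=0

Syndrome = 4 (error at position 4)


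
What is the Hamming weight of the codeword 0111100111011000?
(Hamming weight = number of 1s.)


Counting 1s in 0111100111011000

9


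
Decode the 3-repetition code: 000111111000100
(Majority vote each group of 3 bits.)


Groups: 000, 111, 111, 000, 100
Majority votes: 01100

01100


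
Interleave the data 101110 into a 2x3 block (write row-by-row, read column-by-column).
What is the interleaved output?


Matrix:
  101
  110
Read columns: 110110

110110


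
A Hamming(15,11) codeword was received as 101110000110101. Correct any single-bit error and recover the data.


Syndrome = 0: no error detected

Data: 11000110101 (no errors)


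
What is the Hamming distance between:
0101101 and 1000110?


XOR: 1101011
Count of 1s: 5

5


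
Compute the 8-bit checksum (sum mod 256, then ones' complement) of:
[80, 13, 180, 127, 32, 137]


Sum = 569 mod 256 = 57
Complement = 198

198


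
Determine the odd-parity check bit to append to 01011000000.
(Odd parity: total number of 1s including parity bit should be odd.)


Number of 1s in data: 3
Parity bit: 0

0


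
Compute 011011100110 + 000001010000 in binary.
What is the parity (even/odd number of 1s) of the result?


011011100110 = 1766
000001010000 = 80
Sum = 1846 = 11100110110
1s count = 7

odd parity (7 ones in 11100110110)


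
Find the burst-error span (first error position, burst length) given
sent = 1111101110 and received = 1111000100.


XOR: 0000101010

Burst at position 4, length 5


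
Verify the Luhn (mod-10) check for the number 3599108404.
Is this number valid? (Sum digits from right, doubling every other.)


Luhn sum = 46
46 mod 10 = 6

Invalid (Luhn sum mod 10 = 6)


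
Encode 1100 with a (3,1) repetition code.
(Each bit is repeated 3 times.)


Each bit -> 3 copies

111111000000


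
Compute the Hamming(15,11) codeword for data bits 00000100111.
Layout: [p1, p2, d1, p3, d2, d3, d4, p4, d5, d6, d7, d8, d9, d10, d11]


Parity bits: p1=0, p2=1, p3=1, p4=0

010100000100111


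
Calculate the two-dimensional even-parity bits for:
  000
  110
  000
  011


Row parities: 0000
Column parities: 101

Row P: 0000, Col P: 101, Corner: 0


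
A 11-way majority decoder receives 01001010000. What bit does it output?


Ones: 3 out of 11
Threshold: 6

0 (3/11 voted 1)


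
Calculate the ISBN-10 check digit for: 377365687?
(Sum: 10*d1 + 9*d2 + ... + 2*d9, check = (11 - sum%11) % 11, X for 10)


Weighted sum: 293
293 mod 11 = 7

Check digit: 4


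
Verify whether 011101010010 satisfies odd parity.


Number of 1s: 6

No, parity error (6 ones)


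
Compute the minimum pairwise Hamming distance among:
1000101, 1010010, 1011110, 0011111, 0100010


Comparing all pairs, minimum distance: 2
Can detect 1 errors, correct 0 errors

2


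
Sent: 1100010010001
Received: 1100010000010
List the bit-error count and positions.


XOR: 0000000010011

3 error(s) at position(s): 8, 11, 12


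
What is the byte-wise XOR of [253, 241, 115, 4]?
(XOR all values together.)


XOR chain: 253 ^ 241 ^ 115 ^ 4 = 123

123


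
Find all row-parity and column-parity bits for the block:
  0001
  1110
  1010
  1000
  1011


Row parities: 11011
Column parities: 0110

Row P: 11011, Col P: 0110, Corner: 0


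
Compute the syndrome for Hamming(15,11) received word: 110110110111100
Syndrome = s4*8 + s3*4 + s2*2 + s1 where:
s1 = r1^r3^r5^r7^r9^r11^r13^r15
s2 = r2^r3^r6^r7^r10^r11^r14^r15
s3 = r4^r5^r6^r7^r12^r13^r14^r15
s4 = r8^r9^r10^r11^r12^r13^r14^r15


s1=1, s2=0, s3=1, s4=1

Syndrome = 13 (error at position 13)


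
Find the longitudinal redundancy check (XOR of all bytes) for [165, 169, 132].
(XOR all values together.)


XOR chain: 165 ^ 169 ^ 132 = 136

136


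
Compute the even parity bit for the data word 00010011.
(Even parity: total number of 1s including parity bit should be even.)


Number of 1s in data: 3
Parity bit: 1

1


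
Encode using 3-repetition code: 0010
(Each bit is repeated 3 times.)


Each bit -> 3 copies

000000111000


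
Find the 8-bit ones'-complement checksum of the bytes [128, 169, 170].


Sum = 467 mod 256 = 211
Complement = 44

44


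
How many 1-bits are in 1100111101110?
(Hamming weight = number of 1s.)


Counting 1s in 1100111101110

9


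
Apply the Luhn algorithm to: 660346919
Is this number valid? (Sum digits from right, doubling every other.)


Luhn sum = 42
42 mod 10 = 2

Invalid (Luhn sum mod 10 = 2)


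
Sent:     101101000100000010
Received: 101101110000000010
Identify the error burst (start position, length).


XOR: 000000110100000000

Burst at position 6, length 4


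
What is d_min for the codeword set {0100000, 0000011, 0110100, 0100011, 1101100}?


Comparing all pairs, minimum distance: 1
Can detect 0 errors, correct 0 errors

1


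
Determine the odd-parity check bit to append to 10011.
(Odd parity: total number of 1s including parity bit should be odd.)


Number of 1s in data: 3
Parity bit: 0

0


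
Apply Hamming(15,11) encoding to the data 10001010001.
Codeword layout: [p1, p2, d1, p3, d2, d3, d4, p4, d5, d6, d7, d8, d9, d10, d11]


Parity bits: p1=0, p2=1, p3=1, p4=1

011100011010001


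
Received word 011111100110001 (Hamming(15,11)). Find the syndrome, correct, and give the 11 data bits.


Syndrome = 15: error at position 15

Data: 11110110000 (corrected bit 15)


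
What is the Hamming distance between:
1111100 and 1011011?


XOR: 0100111
Count of 1s: 4

4


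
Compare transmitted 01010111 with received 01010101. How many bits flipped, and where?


XOR: 00000010

1 error(s) at position(s): 6


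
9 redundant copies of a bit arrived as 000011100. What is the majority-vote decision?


Ones: 3 out of 9
Threshold: 5

0 (3/9 voted 1)


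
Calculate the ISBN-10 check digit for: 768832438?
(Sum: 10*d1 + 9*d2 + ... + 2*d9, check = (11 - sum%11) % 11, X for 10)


Weighted sum: 313
313 mod 11 = 5

Check digit: 6


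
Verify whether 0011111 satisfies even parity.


Number of 1s: 5

No, parity error (5 ones)
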